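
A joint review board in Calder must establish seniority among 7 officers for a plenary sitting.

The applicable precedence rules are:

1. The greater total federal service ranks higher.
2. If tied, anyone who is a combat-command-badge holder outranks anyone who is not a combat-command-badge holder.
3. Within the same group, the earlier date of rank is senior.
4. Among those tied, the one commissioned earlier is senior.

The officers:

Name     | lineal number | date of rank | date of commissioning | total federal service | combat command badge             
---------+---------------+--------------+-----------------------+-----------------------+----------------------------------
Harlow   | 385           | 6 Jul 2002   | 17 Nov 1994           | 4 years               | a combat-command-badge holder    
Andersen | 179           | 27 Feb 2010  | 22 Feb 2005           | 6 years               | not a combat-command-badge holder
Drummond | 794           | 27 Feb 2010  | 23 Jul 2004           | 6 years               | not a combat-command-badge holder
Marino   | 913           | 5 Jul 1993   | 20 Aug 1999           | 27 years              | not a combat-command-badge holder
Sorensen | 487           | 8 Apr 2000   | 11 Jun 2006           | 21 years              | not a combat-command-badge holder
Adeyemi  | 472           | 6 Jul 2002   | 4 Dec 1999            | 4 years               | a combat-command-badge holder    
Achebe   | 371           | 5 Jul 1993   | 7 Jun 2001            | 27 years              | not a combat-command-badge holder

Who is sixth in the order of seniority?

Harlow

By total federal service (higher first): Marino and Achebe (both 27 years); then Sorensen (21 years); then Drummond and Andersen (both 6 years); then Harlow and Adeyemi (both 4 years).
Marino and Achebe are each not a combat-command-badge holder, so the next rule applies.
Marino and Achebe both have date of rank 5 Jul 1993, so the next rule applies.
Among Marino and Achebe, by date of commissioning (earlier first): Marino (20 Aug 1999) before Achebe (7 Jun 2001).
Drummond and Andersen are each not a combat-command-badge holder, so the next rule applies.
Drummond and Andersen both have date of rank 27 Feb 2010, so the next rule applies.
Among Drummond and Andersen, by date of commissioning (earlier first): Drummond (23 Jul 2004) before Andersen (22 Feb 2005).
Harlow and Adeyemi are each a combat-command-badge holder, so the next rule applies.
Harlow and Adeyemi both have date of rank 6 Jul 2002, so the next rule applies.
Among Harlow and Adeyemi, by date of commissioning (earlier first): Harlow (17 Nov 1994) before Adeyemi (4 Dec 1999).
Order: Marino, Achebe, Sorensen, Drummond, Andersen, Harlow, Adeyemi.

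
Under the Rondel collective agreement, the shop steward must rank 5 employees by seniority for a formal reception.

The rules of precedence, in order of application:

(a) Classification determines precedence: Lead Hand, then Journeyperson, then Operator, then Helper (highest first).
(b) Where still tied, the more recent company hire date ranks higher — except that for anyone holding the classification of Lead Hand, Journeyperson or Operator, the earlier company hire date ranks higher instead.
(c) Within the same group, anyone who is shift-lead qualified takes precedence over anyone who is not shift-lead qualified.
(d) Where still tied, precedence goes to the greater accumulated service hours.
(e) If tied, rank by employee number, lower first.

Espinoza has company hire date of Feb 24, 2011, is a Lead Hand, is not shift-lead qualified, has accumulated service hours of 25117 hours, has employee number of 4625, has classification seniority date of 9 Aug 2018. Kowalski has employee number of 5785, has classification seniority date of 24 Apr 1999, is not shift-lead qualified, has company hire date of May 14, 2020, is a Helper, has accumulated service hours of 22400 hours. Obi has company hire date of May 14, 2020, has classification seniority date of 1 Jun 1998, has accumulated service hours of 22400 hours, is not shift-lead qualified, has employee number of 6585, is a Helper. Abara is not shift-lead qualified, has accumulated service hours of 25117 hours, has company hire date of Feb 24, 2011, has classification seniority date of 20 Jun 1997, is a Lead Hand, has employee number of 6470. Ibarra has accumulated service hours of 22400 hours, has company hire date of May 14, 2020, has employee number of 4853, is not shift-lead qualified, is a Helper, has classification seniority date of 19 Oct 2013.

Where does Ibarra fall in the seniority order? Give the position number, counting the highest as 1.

3

By classification: Espinoza and Abara (Lead Hand); then Ibarra, Kowalski and Obi (Helper).
Espinoza and Abara both have company hire date Feb 24, 2011, so the next rule applies.
Espinoza and Abara are each not shift-lead qualified, so the next rule applies.
Espinoza and Abara both have accumulated service hours 25117 hours, so the next rule applies.
Among Espinoza and Abara, by employee number (lower first): Espinoza (4625) before Abara (6470).
Ibarra, Kowalski and Obi all have company hire date May 14, 2020, so the next rule applies.
Ibarra, Kowalski and Obi are each not shift-lead qualified, so the next rule applies.
Ibarra, Kowalski and Obi all have accumulated service hours 22400 hours, so the next rule applies.
Among Ibarra, Kowalski and Obi, by employee number (lower first): Ibarra (4853) before Kowalski (5785) before Obi (6585).
Order: Espinoza, Abara, Ibarra, Kowalski, Obi. So position 3.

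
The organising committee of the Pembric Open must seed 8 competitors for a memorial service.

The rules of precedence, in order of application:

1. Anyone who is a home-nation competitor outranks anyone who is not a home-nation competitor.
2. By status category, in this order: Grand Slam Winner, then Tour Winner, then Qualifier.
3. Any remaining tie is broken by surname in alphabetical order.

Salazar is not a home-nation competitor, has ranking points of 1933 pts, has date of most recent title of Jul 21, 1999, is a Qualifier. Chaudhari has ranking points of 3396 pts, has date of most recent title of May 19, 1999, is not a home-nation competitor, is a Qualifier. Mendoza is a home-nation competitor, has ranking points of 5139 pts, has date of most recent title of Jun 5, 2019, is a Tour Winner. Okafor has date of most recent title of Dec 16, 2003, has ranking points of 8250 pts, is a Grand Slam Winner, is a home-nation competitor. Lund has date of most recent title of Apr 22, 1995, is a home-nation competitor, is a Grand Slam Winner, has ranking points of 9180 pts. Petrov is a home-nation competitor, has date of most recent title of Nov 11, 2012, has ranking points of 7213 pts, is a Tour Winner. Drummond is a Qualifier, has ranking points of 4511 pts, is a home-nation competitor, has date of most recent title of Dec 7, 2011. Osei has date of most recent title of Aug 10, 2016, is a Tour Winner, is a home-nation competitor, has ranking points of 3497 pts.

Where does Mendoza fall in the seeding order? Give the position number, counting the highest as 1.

By the first rule: Lund, Okafor, Mendoza, Osei, Petrov and Drummond (each a home-nation competitor); then Chaudhari and Salazar (both not a home-nation competitor).
Among Lund, Okafor, Mendoza, Osei, Petrov and Drummond, by status category: Lund and Okafor (Grand Slam Winner) before Mendoza, Osei and Petrov (Tour Winner) before Drummond (Qualifier).
Among Lund and Okafor, alphabetically by surname: Lund before Okafor.
Among Mendoza, Osei and Petrov, alphabetically by surname: Mendoza before Osei before Petrov.
Chaudhari and Salazar are each Qualifier, so the next rule applies.
Among Chaudhari and Salazar, alphabetically by surname: Chaudhari before Salazar.
Order: Lund, Okafor, Mendoza, Osei, Petrov, Drummond, Chaudhari, Salazar. So position 3.

3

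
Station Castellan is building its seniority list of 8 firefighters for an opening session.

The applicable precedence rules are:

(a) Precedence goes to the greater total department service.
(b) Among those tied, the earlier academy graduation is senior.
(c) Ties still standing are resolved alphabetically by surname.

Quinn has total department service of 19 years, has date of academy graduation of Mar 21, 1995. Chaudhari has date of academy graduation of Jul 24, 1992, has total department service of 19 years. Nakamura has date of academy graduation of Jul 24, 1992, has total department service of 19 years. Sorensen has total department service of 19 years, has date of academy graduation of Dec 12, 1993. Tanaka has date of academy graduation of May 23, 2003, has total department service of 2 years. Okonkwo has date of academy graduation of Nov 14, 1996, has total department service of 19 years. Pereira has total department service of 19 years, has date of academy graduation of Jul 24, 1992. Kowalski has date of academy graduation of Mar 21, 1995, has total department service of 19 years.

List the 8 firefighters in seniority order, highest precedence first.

Chaudhari, Nakamura, Pereira, Sorensen, Kowalski, Quinn, Okonkwo, Tanaka

By total department service (higher first): Chaudhari, Nakamura, Pereira, Sorensen, Kowalski, Quinn and Okonkwo (each 19 years); then Tanaka (2 years).
Among Chaudhari, Nakamura, Pereira, Sorensen, Kowalski, Quinn and Okonkwo, by date of academy graduation (earlier first): Chaudhari, Nakamura and Pereira (Jul 24, 1992) before Sorensen (Dec 12, 1993) before Kowalski and Quinn (Mar 21, 1995) before Okonkwo (Nov 14, 1996).
Among Chaudhari, Nakamura and Pereira, alphabetically by surname: Chaudhari before Nakamura before Pereira.
Among Kowalski and Quinn, alphabetically by surname: Kowalski before Quinn.
Full order: Chaudhari, Nakamura, Pereira, Sorensen, Kowalski, Quinn, Okonkwo, Tanaka.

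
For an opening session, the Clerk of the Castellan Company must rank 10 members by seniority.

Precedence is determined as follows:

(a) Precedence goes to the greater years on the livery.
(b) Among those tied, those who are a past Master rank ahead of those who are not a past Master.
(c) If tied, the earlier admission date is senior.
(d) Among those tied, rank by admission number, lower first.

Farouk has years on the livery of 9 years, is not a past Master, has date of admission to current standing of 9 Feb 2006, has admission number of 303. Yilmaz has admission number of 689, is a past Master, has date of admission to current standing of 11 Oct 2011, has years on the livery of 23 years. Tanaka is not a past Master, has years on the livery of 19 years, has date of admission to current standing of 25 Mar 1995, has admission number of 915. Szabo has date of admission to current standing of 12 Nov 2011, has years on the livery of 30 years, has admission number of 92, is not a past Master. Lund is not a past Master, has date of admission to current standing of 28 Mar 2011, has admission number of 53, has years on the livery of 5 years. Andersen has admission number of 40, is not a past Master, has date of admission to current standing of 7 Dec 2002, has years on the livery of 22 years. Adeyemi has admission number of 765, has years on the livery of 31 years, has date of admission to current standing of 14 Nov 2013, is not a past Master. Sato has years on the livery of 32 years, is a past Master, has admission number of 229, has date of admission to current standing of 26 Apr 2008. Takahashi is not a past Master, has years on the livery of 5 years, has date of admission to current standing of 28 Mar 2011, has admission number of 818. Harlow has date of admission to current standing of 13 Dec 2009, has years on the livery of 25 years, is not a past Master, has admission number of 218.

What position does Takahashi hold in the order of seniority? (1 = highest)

By years on the livery (higher first): Sato (32 years); then Adeyemi (31 years); then Szabo (30 years); then Harlow (25 years); then Yilmaz (23 years); then Andersen (22 years); then Tanaka (19 years); then Farouk (9 years); then Lund and Takahashi (both 5 years).
Lund and Takahashi are each not a past Master, so the next rule applies.
Lund and Takahashi both have date of admission to current standing 28 Mar 2011, so the next rule applies.
Among Lund and Takahashi, by admission number (lower first): Lund (53) before Takahashi (818).
Order: Sato, Adeyemi, Szabo, Harlow, Yilmaz, Andersen, Tanaka, Farouk, Lund, Takahashi. So position 10.

10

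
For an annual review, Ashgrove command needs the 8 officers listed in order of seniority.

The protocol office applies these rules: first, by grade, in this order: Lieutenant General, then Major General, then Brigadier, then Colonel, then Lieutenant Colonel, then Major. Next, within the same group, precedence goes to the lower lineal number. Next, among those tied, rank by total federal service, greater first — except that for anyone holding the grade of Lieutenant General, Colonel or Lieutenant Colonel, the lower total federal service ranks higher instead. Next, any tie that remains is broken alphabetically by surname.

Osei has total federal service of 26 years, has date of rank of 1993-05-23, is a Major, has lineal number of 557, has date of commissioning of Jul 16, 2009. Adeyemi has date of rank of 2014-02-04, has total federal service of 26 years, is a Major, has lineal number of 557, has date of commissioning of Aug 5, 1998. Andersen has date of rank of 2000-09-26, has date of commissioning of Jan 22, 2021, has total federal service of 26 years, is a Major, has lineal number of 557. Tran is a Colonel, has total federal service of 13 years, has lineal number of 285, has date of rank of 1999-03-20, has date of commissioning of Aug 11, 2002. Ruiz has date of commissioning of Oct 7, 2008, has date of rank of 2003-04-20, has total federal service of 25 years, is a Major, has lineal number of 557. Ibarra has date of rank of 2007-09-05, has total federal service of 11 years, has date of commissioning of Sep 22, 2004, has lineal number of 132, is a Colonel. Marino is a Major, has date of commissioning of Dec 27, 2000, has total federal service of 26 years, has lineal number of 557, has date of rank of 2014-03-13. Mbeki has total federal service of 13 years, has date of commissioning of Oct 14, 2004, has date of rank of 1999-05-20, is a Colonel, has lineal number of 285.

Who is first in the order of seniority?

Ibarra

By grade: Ibarra, Mbeki and Tran (Colonel); then Adeyemi, Andersen, Marino, Osei and Ruiz (Major).
Among Ibarra, Mbeki and Tran, by lineal number (lower first): Ibarra (132) before Mbeki and Tran (285).
Mbeki and Tran both have total federal service 13 years, so the next rule applies.
Among Mbeki and Tran, alphabetically by surname: Mbeki before Tran.
Adeyemi, Andersen, Marino, Osei and Ruiz all have lineal number 557, so the next rule applies.
Among Adeyemi, Andersen, Marino, Osei and Ruiz, by total federal service (higher first): Adeyemi, Andersen, Marino and Osei (26 years) before Ruiz (25 years).
Among Adeyemi, Andersen, Marino and Osei, alphabetically by surname: Adeyemi before Andersen before Marino before Osei.
Order: Ibarra, Mbeki, Tran, Adeyemi, Andersen, Marino, Osei, Ruiz.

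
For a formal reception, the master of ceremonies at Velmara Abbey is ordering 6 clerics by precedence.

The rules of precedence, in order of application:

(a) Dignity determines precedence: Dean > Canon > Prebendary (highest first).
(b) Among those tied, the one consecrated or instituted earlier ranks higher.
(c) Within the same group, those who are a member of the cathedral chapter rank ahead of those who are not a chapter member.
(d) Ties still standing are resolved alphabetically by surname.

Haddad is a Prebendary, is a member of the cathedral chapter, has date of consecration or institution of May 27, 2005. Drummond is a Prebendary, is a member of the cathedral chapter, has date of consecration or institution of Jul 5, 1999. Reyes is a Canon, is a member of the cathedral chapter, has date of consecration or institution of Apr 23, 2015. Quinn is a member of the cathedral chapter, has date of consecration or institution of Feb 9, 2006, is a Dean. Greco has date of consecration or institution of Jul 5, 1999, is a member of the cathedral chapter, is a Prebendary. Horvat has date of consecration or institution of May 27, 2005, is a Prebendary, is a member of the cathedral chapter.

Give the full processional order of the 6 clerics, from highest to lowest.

Quinn, Reyes, Drummond, Greco, Haddad, Horvat

By dignity: Quinn (Dean); then Reyes (Canon); then Drummond, Greco, Haddad and Horvat (Prebendary).
Among Drummond, Greco, Haddad and Horvat, by date of consecration or institution (earlier first): Drummond and Greco (Jul 5, 1999) before Haddad and Horvat (May 27, 2005).
Drummond and Greco are each a member of the cathedral chapter, so the next rule applies.
Among Drummond and Greco, alphabetically by surname: Drummond before Greco.
Haddad and Horvat are each a member of the cathedral chapter, so the next rule applies.
Among Haddad and Horvat, alphabetically by surname: Haddad before Horvat.
Full order: Quinn, Reyes, Drummond, Greco, Haddad, Horvat.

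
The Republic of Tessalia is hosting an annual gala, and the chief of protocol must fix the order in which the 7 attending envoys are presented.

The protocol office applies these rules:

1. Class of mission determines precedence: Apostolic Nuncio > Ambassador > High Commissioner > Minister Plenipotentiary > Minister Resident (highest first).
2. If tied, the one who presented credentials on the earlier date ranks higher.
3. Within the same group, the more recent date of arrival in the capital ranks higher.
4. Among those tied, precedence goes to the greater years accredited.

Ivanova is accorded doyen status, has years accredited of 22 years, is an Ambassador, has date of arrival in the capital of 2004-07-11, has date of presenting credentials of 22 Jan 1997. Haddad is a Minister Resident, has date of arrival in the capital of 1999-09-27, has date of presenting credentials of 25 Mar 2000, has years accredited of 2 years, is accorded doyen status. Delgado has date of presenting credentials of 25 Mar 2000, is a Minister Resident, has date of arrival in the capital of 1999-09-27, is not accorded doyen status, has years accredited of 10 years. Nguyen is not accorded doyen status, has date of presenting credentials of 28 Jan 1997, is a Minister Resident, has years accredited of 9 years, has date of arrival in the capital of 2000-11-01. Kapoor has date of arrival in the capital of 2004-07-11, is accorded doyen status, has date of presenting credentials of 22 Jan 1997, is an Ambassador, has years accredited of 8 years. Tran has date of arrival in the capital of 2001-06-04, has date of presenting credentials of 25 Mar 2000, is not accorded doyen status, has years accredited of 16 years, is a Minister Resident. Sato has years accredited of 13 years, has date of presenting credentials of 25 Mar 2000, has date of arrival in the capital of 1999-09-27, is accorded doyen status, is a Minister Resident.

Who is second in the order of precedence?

By class of mission: Ivanova and Kapoor (Ambassador); then Nguyen, Tran, Sato, Delgado and Haddad (Minister Resident).
Ivanova and Kapoor both have date of presenting credentials 22 Jan 1997, so the next rule applies.
Ivanova and Kapoor both have date of arrival in the capital 2004-07-11, so the next rule applies.
Among Ivanova and Kapoor, by years accredited (higher first): Ivanova (22 years) before Kapoor (8 years).
Among Nguyen, Tran, Sato, Delgado and Haddad, by date of presenting credentials (earlier first): Nguyen (28 Jan 1997) before Tran, Sato, Delgado and Haddad (25 Mar 2000).
Among Tran, Sato, Delgado and Haddad, by date of arrival in the capital (later first): Tran (2001-06-04) before Sato, Delgado and Haddad (1999-09-27).
Among Sato, Delgado and Haddad, by years accredited (higher first): Sato (13 years) before Delgado (10 years) before Haddad (2 years).
Order: Ivanova, Kapoor, Nguyen, Tran, Sato, Delgado, Haddad.

Kapoor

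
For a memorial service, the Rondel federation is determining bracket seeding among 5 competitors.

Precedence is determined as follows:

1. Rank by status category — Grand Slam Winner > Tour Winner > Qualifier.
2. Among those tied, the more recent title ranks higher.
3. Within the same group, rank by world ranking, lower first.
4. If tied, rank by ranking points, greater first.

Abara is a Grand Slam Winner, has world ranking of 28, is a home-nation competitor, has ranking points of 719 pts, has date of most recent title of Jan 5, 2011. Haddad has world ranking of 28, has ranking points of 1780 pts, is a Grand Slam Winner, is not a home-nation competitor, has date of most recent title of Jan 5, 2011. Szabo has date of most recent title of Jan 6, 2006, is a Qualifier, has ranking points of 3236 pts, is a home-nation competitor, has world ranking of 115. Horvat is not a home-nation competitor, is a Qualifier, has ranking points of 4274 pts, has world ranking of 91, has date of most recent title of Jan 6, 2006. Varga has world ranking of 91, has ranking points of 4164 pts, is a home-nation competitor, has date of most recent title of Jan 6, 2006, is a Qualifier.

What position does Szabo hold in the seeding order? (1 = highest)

5

By status category: Haddad and Abara (Grand Slam Winner); then Horvat, Varga and Szabo (Qualifier).
Haddad and Abara both have date of most recent title Jan 5, 2011, so the next rule applies.
Haddad and Abara both have world ranking 28, so the next rule applies.
Among Haddad and Abara, by ranking points (higher first): Haddad (1780 pts) before Abara (719 pts).
Horvat, Varga and Szabo all have date of most recent title Jan 6, 2006, so the next rule applies.
Among Horvat, Varga and Szabo, by world ranking (lower first): Horvat and Varga (91) before Szabo (115).
Among Horvat and Varga, by ranking points (higher first): Horvat (4274 pts) before Varga (4164 pts).
Order: Haddad, Abara, Horvat, Varga, Szabo. So position 5.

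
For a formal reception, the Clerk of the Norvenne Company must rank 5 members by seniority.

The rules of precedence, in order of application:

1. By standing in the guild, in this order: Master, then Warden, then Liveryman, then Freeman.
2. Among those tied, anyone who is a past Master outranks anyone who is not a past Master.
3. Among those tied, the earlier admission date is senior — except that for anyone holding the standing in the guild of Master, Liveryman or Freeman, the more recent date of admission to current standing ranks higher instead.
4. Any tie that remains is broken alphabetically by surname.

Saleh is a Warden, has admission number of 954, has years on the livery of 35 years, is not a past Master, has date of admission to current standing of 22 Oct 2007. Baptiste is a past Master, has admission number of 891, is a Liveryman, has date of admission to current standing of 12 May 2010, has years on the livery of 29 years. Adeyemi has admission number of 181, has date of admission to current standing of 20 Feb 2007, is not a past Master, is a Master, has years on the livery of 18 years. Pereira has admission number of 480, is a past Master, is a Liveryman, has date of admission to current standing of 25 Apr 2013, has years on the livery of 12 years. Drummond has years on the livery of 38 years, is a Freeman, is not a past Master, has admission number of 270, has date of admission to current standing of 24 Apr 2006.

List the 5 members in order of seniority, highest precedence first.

By standing in the guild: Adeyemi (Master); then Saleh (Warden); then Pereira and Baptiste (Liveryman); then Drummond (Freeman).
Pereira and Baptiste are each a past Master, so the next rule applies.
Among Pereira and Baptiste, by date of admission to current standing (later first) (reversed rule for this group): Pereira (25 Apr 2013) before Baptiste (12 May 2010).
Full order: Adeyemi, Saleh, Pereira, Baptiste, Drummond.

Adeyemi, Saleh, Pereira, Baptiste, Drummond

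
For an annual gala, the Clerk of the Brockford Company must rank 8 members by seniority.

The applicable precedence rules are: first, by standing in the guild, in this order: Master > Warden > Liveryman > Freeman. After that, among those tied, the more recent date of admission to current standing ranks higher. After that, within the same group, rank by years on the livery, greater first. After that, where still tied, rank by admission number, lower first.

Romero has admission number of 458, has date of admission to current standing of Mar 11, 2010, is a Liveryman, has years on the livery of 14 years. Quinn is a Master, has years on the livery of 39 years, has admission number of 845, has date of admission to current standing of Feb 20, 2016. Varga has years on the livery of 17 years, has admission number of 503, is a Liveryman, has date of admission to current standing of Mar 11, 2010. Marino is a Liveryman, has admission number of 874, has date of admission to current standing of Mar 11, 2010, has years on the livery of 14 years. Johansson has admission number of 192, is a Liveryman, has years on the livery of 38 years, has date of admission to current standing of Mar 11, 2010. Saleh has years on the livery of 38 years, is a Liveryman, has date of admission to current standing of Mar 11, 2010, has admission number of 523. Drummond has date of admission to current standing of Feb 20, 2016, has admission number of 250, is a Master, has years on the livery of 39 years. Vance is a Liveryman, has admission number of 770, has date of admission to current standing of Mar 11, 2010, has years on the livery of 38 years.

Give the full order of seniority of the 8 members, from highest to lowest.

Drummond, Quinn, Johansson, Saleh, Vance, Varga, Romero, Marino

By standing in the guild: Drummond and Quinn (Master); then Johansson, Saleh, Vance, Varga, Romero and Marino (Liveryman).
Drummond and Quinn both have date of admission to current standing Feb 20, 2016, so the next rule applies.
Drummond and Quinn both have years on the livery 39 years, so the next rule applies.
Among Drummond and Quinn, by admission number (lower first): Drummond (250) before Quinn (845).
Johansson, Saleh, Vance, Varga, Romero and Marino all have date of admission to current standing Mar 11, 2010, so the next rule applies.
Among Johansson, Saleh, Vance, Varga, Romero and Marino, by years on the livery (higher first): Johansson, Saleh and Vance (38 years) before Varga (17 years) before Romero and Marino (14 years).
Among Johansson, Saleh and Vance, by admission number (lower first): Johansson (192) before Saleh (523) before Vance (770).
Among Romero and Marino, by admission number (lower first): Romero (458) before Marino (874).
Full order: Drummond, Quinn, Johansson, Saleh, Vance, Varga, Romero, Marino.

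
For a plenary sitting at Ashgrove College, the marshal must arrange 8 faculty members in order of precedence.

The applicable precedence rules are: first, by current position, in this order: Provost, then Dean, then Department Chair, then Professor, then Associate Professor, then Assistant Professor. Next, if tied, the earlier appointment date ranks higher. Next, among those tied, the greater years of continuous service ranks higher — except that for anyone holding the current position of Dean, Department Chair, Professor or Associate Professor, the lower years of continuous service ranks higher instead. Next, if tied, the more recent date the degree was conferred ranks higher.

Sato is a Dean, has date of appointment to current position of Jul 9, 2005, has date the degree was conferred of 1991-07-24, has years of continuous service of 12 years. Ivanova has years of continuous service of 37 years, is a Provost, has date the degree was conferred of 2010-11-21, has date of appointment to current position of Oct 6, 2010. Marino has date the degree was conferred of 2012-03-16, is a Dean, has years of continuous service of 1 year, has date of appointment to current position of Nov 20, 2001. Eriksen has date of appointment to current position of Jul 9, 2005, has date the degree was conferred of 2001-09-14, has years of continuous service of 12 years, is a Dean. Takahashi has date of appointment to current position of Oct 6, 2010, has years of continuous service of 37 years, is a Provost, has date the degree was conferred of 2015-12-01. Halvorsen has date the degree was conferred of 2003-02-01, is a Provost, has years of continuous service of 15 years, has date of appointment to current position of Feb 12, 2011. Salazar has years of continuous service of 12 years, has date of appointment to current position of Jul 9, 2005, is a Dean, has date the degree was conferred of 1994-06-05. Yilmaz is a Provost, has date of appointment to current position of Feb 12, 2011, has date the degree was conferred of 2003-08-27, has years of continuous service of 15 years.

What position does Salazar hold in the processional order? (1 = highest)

By current position: Takahashi, Ivanova, Yilmaz and Halvorsen (Provost); then Marino, Eriksen, Salazar and Sato (Dean).
Among Takahashi, Ivanova, Yilmaz and Halvorsen, by date of appointment to current position (earlier first): Takahashi and Ivanova (Oct 6, 2010) before Yilmaz and Halvorsen (Feb 12, 2011).
Takahashi and Ivanova both have years of continuous service 37 years, so the next rule applies.
Among Takahashi and Ivanova, by date the degree was conferred (later first): Takahashi (2015-12-01) before Ivanova (2010-11-21).
Yilmaz and Halvorsen both have years of continuous service 15 years, so the next rule applies.
Among Yilmaz and Halvorsen, by date the degree was conferred (later first): Yilmaz (2003-08-27) before Halvorsen (2003-02-01).
Among Marino, Eriksen, Salazar and Sato, by date of appointment to current position (earlier first): Marino (Nov 20, 2001) before Eriksen, Salazar and Sato (Jul 9, 2005).
Eriksen, Salazar and Sato all have years of continuous service 12 years, so the next rule applies.
Among Eriksen, Salazar and Sato, by date the degree was conferred (later first): Eriksen (2001-09-14) before Salazar (1994-06-05) before Sato (1991-07-24).
Order: Takahashi, Ivanova, Yilmaz, Halvorsen, Marino, Eriksen, Salazar, Sato. So position 7.

7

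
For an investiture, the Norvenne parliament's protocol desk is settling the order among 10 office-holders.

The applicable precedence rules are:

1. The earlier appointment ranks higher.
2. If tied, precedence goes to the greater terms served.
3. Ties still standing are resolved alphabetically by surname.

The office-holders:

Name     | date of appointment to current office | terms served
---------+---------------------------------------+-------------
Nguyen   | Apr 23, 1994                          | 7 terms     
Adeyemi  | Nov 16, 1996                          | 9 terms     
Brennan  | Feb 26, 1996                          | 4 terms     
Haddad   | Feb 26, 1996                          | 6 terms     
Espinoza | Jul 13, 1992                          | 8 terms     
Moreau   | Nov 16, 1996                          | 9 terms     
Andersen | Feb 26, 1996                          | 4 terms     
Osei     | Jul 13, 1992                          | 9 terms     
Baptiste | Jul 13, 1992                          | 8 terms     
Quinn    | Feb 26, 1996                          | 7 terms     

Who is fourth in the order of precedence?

By date of appointment to current office (earlier first): Osei, Baptiste and Espinoza (each Jul 13, 1992); then Nguyen (Apr 23, 1994); then Quinn, Haddad, Andersen and Brennan (each Feb 26, 1996); then Adeyemi and Moreau (both Nov 16, 1996).
Among Osei, Baptiste and Espinoza, by terms served (higher first): Osei (9 terms) before Baptiste and Espinoza (8 terms).
Among Baptiste and Espinoza, alphabetically by surname: Baptiste before Espinoza.
Among Quinn, Haddad, Andersen and Brennan, by terms served (higher first): Quinn (7 terms) before Haddad (6 terms) before Andersen and Brennan (4 terms).
Among Andersen and Brennan, alphabetically by surname: Andersen before Brennan.
Adeyemi and Moreau both have terms served 9 terms, so the next rule applies.
Among Adeyemi and Moreau, alphabetically by surname: Adeyemi before Moreau.
Order: Osei, Baptiste, Espinoza, Nguyen, Quinn, Haddad, Andersen, Brennan, Adeyemi, Moreau.

Nguyen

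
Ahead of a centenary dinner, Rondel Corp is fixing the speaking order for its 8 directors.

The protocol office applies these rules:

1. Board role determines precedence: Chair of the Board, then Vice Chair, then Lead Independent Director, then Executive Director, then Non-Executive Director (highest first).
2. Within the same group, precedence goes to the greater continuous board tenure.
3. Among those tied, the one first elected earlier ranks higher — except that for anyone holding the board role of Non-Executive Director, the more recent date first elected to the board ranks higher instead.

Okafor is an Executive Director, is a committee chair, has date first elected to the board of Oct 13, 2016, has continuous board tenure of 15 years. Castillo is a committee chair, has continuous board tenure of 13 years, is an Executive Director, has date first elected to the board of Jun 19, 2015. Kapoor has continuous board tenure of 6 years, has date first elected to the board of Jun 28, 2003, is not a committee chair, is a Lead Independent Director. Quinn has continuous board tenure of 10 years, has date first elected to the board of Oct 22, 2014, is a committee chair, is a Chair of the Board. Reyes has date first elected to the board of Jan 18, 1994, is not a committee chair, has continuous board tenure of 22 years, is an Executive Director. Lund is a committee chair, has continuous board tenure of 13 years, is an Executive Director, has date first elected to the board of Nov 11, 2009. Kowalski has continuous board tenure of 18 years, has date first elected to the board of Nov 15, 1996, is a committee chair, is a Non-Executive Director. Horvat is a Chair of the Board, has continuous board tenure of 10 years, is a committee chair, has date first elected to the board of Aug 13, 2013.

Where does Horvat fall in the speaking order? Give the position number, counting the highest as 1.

1

By board role: Horvat and Quinn (Chair of the Board); then Kapoor (Lead Independent Director); then Reyes, Okafor, Lund and Castillo (Executive Director); then Kowalski (Non-Executive Director).
Horvat and Quinn both have continuous board tenure 10 years, so the next rule applies.
Among Horvat and Quinn, by date first elected to the board (earlier first): Horvat (Aug 13, 2013) before Quinn (Oct 22, 2014).
Among Reyes, Okafor, Lund and Castillo, by continuous board tenure (higher first): Reyes (22 years) before Okafor (15 years) before Lund and Castillo (13 years).
Among Lund and Castillo, by date first elected to the board (earlier first): Lund (Nov 11, 2009) before Castillo (Jun 19, 2015).
Order: Horvat, Quinn, Kapoor, Reyes, Okafor, Lund, Castillo, Kowalski. So position 1.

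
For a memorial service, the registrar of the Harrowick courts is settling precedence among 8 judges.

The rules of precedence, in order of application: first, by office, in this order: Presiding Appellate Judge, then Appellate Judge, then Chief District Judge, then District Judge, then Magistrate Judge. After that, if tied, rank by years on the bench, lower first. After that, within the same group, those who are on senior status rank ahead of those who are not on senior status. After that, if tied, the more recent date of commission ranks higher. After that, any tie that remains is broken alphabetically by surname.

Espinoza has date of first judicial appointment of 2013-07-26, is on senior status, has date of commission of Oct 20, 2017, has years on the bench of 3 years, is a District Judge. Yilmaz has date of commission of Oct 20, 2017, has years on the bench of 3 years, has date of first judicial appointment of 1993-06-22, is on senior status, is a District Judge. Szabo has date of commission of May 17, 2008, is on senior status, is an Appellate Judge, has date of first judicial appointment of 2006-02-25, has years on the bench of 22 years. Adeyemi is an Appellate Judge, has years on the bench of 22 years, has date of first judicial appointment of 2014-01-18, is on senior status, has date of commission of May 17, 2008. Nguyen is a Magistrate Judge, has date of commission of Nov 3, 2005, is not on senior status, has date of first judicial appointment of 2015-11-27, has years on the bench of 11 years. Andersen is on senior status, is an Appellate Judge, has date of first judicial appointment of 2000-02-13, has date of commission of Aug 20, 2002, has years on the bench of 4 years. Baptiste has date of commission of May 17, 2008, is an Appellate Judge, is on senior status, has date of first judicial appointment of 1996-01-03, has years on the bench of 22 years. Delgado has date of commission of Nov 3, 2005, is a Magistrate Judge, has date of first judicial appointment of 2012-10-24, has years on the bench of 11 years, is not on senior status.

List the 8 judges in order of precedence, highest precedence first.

Andersen, Adeyemi, Baptiste, Szabo, Espinoza, Yilmaz, Delgado, Nguyen

By office: Andersen, Adeyemi, Baptiste and Szabo (Appellate Judge); then Espinoza and Yilmaz (District Judge); then Delgado and Nguyen (Magistrate Judge).
Among Andersen, Adeyemi, Baptiste and Szabo, by years on the bench (lower first): Andersen (4 years) before Adeyemi, Baptiste and Szabo (22 years).
Adeyemi, Baptiste and Szabo are each on senior status, so the next rule applies.
Adeyemi, Baptiste and Szabo all have date of commission May 17, 2008, so the next rule applies.
Among Adeyemi, Baptiste and Szabo, alphabetically by surname: Adeyemi before Baptiste before Szabo.
Espinoza and Yilmaz both have years on the bench 3 years, so the next rule applies.
Espinoza and Yilmaz are each on senior status, so the next rule applies.
Espinoza and Yilmaz both have date of commission Oct 20, 2017, so the next rule applies.
Among Espinoza and Yilmaz, alphabetically by surname: Espinoza before Yilmaz.
Delgado and Nguyen both have years on the bench 11 years, so the next rule applies.
Delgado and Nguyen are each not on senior status, so the next rule applies.
Delgado and Nguyen both have date of commission Nov 3, 2005, so the next rule applies.
Among Delgado and Nguyen, alphabetically by surname: Delgado before Nguyen.
Full order: Andersen, Adeyemi, Baptiste, Szabo, Espinoza, Yilmaz, Delgado, Nguyen.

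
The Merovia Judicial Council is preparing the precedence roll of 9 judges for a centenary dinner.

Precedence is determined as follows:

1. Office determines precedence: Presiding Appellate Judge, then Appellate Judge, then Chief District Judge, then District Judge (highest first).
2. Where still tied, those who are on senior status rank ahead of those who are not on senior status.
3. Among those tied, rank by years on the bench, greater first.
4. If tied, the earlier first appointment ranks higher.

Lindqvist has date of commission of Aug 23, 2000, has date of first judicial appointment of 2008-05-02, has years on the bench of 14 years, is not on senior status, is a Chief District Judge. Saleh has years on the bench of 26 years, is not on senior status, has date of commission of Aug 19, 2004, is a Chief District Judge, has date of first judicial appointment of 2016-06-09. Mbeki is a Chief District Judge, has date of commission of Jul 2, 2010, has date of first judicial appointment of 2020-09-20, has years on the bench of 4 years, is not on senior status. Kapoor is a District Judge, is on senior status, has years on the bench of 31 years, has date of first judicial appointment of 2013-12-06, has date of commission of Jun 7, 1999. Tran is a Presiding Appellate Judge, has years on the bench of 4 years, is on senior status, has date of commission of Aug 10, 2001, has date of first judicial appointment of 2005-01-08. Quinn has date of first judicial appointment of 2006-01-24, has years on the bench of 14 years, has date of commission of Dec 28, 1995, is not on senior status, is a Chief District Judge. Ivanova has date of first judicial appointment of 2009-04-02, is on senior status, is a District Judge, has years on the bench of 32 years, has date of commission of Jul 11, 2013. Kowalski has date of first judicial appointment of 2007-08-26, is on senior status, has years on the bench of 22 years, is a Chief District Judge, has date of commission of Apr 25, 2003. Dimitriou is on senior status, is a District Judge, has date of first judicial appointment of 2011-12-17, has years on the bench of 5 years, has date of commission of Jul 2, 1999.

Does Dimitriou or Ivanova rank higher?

Ivanova

By office: Tran (Presiding Appellate Judge); then Kowalski, Saleh, Quinn, Lindqvist and Mbeki (Chief District Judge); then Ivanova, Kapoor and Dimitriou (District Judge).
Among Kowalski, Saleh, Quinn, Lindqvist and Mbeki, on senior status before not on senior status: Kowalski (on senior status) before Saleh, Quinn, Lindqvist and Mbeki (not on senior status).
Among Saleh, Quinn, Lindqvist and Mbeki, by years on the bench (higher first): Saleh (26 years) before Quinn and Lindqvist (14 years) before Mbeki (4 years).
Among Quinn and Lindqvist, by date of first judicial appointment (earlier first): Quinn (2006-01-24) before Lindqvist (2008-05-02).
Ivanova, Kapoor and Dimitriou are each on senior status, so the next rule applies.
Among Ivanova, Kapoor and Dimitriou, by years on the bench (higher first): Ivanova (32 years) before Kapoor (31 years) before Dimitriou (5 years).
So Ivanova takes precedence.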